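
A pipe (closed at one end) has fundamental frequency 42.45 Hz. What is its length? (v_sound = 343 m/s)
L = v/(4f₁) = 2.02 m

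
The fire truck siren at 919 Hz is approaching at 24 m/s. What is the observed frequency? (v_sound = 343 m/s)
f_obs = f·v/(v − v_s) = 988.1 Hz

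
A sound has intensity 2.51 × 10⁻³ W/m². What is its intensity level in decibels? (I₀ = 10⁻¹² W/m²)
β = 10·log₁₀(I/I₀) = 94 dB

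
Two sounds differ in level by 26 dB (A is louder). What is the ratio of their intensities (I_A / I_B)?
I_A/I_B = 10^(Δβ/10) = 398.1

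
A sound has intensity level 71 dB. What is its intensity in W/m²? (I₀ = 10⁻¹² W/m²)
I = I₀·10^(β/10) = 1.26 × 10⁻⁵ W/m²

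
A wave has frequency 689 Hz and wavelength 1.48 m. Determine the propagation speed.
v = fλ = 1020 m/s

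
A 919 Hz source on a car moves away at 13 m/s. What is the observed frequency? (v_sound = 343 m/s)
f_obs = f·v/(v + v_s) = 885.4 Hz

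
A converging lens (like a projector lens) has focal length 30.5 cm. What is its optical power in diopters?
P = 1/f = 3.279 D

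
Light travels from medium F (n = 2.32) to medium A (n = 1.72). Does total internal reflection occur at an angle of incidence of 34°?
θc = arcsin(n₂/n₁) = 47.85°; 34° < θc, so no — the ray refracts.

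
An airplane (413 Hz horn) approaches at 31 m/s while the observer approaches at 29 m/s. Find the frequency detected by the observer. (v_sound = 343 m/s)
f_obs = f·(v + v_o)/(v − v_s) = 492.4 Hz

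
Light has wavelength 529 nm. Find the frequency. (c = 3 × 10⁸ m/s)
f = c/λ = 5.671 × 10¹⁴ Hz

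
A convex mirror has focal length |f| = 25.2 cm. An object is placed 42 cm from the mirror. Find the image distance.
f = −25.2 cm (convex); 1/di = 1/f − 1/do → di = -15.75 cm (virtual image, behind mirror)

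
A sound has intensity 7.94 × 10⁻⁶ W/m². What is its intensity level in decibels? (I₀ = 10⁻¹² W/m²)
β = 10·log₁₀(I/I₀) = 69 dB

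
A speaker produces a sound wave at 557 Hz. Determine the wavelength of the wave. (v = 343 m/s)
λ = v/f = 0.6158 m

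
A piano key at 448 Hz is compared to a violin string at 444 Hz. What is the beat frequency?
4 Hz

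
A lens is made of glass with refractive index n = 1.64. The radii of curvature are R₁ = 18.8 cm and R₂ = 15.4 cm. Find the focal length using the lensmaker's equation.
1/f = (n − 1)(1/R₁ − 1/R₂) → f = -133.1 cm (diverging lens)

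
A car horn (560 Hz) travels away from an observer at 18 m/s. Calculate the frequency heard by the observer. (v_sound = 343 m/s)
f_obs = f·v/(v + v_s) = 532.1 Hz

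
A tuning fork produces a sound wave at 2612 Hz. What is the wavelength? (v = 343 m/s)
λ = v/f = 0.1313 m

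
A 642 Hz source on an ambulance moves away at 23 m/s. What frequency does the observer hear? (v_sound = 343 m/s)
f_obs = f·v/(v + v_s) = 601.7 Hz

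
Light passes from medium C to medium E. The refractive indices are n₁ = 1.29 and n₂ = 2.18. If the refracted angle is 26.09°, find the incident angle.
sin θ₁ = (n₂/n₁)·sin θ₂ → θ₁ = 48°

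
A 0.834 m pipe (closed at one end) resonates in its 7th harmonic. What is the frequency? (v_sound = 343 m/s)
fₙ = nv/(4L) = 719.7 Hz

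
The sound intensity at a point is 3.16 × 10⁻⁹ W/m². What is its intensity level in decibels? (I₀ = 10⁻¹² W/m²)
β = 10·log₁₀(I/I₀) = 35 dB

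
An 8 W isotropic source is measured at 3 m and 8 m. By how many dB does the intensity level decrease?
Δβ = 20·log₁₀(r₂/r₁) = 8.519 dB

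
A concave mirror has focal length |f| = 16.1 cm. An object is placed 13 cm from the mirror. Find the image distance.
f = +16.1 cm (concave); 1/di = 1/f − 1/do → di = -67.52 cm (virtual image, behind mirror)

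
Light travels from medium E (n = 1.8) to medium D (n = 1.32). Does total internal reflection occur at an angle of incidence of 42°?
θc = arcsin(n₂/n₁) = 47.17°; 42° < θc, so no — the ray refracts.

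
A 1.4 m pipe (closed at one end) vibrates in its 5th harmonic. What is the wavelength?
λₙ = 4L/n = 1.12 m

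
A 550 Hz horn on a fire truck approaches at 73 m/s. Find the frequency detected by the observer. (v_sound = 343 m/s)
f_obs = f·v/(v − v_s) = 698.7 Hz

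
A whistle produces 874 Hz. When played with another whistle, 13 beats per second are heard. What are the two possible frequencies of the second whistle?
f₂ = 874 ± 13 Hz → 887 Hz or 861 Hz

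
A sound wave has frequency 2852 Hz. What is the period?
T = 1/f = 3.506 × 10⁻⁴ s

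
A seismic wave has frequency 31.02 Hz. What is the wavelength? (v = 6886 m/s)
λ = v/f = 222 m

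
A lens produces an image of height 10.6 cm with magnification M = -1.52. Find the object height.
ho = |hi|/|M| = 6.974 cm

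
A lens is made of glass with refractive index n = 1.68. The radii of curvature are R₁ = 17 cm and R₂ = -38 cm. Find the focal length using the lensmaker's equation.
1/f = (n − 1)(1/R₁ − 1/R₂) → f = 17.27 cm (converging lens)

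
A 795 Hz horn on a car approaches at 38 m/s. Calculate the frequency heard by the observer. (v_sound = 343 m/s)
f_obs = f·v/(v − v_s) = 894 Hz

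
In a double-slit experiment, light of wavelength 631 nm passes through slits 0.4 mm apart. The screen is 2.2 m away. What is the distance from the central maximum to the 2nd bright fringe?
y = mλL/d = 6.941 mm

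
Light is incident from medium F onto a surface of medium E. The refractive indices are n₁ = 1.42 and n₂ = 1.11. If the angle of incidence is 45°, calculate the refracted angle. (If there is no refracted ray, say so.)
sin θ₂ = (n₁/n₂)·sin θ₁ = 0.9046 → θ₂ = 64.77°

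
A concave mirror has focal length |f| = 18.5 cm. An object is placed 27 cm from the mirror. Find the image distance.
f = +18.5 cm (concave); 1/di = 1/f − 1/do → di = 58.76 cm (real image, in front of mirror)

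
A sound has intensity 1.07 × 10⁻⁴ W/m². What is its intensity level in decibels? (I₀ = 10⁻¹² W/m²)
β = 10·log₁₀(I/I₀) = 80.29 dB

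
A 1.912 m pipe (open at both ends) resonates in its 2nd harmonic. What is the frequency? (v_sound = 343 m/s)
fₙ = nv/(2L) = 179.4 Hz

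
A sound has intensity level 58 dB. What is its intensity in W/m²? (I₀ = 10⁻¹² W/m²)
I = I₀·10^(β/10) = 6.31 × 10⁻⁷ W/m²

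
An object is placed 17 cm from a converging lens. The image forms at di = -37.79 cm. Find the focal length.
1/f = 1/do + 1/di → f = 30.9 cm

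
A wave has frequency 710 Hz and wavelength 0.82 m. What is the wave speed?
v = fλ = 582.2 m/s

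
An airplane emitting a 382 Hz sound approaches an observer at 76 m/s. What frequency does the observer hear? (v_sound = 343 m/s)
f_obs = f·v/(v − v_s) = 490.7 Hz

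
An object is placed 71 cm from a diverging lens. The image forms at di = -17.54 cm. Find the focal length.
1/f = 1/do + 1/di → f = -23.29 cm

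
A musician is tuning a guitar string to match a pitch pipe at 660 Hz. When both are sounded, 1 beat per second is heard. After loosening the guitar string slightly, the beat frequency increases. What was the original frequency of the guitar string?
659 Hz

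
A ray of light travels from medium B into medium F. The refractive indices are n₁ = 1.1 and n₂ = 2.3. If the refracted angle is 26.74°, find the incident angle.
sin θ₁ = (n₂/n₁)·sin θ₂ → θ₁ = 70.18°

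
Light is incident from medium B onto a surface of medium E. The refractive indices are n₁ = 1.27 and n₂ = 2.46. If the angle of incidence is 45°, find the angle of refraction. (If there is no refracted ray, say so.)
sin θ₂ = (n₁/n₂)·sin θ₁ = 0.3651 → θ₂ = 21.41°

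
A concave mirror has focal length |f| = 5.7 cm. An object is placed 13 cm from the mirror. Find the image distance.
f = +5.7 cm (concave); 1/di = 1/f − 1/do → di = 10.15 cm (real image, in front of mirror)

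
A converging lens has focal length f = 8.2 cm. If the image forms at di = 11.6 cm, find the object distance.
1/do = 1/f − 1/di → do = 27.98 cm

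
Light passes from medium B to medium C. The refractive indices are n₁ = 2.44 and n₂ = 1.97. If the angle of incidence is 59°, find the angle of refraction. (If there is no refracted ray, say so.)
sin θ₂ = (n₁/n₂)·sin θ₁ = 1.062 > 1, so there is no refracted ray — the light undergoes total internal reflection.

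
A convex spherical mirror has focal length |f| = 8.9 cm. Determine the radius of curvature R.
R = 2|f| = 17.8 cm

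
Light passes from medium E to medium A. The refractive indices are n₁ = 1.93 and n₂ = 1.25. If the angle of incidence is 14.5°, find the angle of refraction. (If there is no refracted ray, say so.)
sin θ₂ = (n₁/n₂)·sin θ₁ = 0.3866 → θ₂ = 22.74°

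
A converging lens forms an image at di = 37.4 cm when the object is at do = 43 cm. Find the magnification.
M = −di/do = -0.8698 (inverted image)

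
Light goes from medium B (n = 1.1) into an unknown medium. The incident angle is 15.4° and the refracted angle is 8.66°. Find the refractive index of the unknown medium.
n₂ = n₁·sin θ₁ / sin θ₂ = 1.94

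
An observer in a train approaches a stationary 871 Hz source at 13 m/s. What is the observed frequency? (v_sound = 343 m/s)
f_obs = f·(v + v_o)/v = 904 Hz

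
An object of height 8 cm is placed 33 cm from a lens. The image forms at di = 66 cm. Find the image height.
hi = (-di/do) × ho = -16 cm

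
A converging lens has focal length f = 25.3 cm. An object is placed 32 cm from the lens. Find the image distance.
1/di = 1/f − 1/do → di = 120.8 cm (real image)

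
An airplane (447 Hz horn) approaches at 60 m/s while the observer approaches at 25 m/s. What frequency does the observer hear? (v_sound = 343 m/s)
f_obs = f·(v + v_o)/(v − v_s) = 581.3 Hz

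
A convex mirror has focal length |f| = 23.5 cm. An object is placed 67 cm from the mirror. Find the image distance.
f = −23.5 cm (convex); 1/di = 1/f − 1/do → di = -17.4 cm (virtual image, behind mirror)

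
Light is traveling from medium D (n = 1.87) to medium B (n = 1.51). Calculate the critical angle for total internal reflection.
θc = arcsin(n₂/n₁) = 53.85°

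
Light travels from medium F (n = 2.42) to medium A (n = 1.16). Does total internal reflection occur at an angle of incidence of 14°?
θc = arcsin(n₂/n₁) = 28.64°; 14° < θc, so no — the ray refracts.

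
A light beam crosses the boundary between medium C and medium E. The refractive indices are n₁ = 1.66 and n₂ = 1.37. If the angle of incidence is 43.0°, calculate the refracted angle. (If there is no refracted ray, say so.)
sin θ₂ = (n₁/n₂)·sin θ₁ = 0.8264 → θ₂ = 55.73°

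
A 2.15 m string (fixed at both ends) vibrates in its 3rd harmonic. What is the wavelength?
λₙ = 2L/n = 1.433 m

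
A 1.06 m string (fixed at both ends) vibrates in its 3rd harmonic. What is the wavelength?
λₙ = 2L/n = 0.7067 m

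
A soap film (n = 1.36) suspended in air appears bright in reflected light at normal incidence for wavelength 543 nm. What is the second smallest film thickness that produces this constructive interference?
2nt = (m − ½)λ with m = 2 → t = (m − ½)λ/(2n) = 299.4 nm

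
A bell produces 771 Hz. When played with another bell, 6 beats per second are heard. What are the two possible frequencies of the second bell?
f₂ = 771 ± 6 Hz → 777 Hz or 765 Hz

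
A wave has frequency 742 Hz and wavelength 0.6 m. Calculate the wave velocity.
v = fλ = 445.2 m/s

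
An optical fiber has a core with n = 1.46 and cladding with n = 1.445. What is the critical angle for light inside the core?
θc = arcsin(n_cladding/n_core) = 81.78°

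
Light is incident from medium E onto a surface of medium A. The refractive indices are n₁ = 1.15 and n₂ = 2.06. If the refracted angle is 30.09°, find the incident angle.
sin θ₁ = (n₂/n₁)·sin θ₂ → θ₁ = 63.91°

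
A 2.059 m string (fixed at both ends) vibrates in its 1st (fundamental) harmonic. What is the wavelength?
λₙ = 2L/n = 4.118 m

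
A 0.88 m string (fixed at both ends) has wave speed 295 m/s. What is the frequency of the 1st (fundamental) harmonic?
fₙ = nv/(2L) = 167.6 Hz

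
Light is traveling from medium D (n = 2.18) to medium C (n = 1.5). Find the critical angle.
θc = arcsin(n₂/n₁) = 43.48°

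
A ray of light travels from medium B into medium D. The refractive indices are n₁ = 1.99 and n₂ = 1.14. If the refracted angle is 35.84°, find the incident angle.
sin θ₁ = (n₂/n₁)·sin θ₂ → θ₁ = 19.6°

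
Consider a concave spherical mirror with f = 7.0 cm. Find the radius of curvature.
R = 2|f| = 14 cm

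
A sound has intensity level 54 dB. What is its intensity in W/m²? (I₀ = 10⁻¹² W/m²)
I = I₀·10^(β/10) = 2.51 × 10⁻⁷ W/m²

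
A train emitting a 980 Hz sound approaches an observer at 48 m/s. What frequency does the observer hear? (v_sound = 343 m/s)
f_obs = f·v/(v − v_s) = 1139 Hz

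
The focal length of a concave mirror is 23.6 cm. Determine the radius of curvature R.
R = 2|f| = 47.2 cm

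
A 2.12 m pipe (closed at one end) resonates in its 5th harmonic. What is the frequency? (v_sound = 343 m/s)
fₙ = nv/(4L) = 202.2 Hz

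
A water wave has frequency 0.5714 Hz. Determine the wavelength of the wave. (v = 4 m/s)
λ = v/f = 7 m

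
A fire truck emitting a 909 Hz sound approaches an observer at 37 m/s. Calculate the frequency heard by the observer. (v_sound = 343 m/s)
f_obs = f·v/(v − v_s) = 1019 Hz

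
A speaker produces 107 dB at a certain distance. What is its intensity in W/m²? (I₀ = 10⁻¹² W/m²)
I = I₀·10^(β/10) = 5.01 × 10⁻² W/m²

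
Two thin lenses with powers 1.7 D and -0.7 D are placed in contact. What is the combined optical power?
P_total = P₁ + P₂ = 1.0 D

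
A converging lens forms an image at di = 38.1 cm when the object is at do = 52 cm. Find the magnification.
M = −di/do = -0.7327 (inverted image)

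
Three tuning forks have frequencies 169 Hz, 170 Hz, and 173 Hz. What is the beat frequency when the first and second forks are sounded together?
1 Hz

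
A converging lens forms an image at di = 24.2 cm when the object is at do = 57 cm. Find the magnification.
M = −di/do = -0.4246 (inverted image)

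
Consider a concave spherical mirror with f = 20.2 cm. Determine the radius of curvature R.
R = 2|f| = 40.4 cm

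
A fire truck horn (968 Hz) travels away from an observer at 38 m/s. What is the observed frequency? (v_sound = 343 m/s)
f_obs = f·v/(v + v_s) = 871.5 Hz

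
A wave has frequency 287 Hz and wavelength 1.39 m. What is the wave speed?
v = fλ = 398.9 m/s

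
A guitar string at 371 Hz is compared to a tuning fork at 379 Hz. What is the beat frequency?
8 Hz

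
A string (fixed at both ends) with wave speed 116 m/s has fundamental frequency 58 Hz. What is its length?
L = v/(2f₁) = 1 m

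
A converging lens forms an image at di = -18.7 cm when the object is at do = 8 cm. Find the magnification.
M = −di/do = 2.337 (upright image)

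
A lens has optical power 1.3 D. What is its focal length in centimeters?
f = 1/P = 76.92 cm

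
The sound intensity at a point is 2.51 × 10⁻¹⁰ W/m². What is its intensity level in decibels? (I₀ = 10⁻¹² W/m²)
β = 10·log₁₀(I/I₀) = 24 dB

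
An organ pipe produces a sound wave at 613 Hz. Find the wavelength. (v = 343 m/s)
λ = v/f = 0.5595 m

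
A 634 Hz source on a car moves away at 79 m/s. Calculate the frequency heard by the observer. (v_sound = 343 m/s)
f_obs = f·v/(v + v_s) = 515.3 Hz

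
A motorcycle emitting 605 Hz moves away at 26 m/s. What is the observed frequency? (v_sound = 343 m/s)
f_obs = f·v/(v + v_s) = 562.4 Hz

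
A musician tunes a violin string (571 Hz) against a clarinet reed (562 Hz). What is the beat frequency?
9 Hz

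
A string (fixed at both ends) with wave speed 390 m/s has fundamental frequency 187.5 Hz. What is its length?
L = v/(2f₁) = 1.04 m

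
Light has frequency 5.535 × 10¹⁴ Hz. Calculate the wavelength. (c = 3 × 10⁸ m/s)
λ = c/f = 542 nm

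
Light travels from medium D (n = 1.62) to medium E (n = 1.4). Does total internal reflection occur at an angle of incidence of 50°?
θc = arcsin(n₂/n₁) = 59.79°; 50° < θc, so no — the ray refracts.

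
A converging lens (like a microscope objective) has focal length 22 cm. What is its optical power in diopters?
P = 1/f = 4.545 D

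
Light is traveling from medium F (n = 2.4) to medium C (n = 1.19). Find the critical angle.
θc = arcsin(n₂/n₁) = 29.72°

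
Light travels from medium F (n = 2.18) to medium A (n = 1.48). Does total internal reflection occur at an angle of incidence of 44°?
θc = arcsin(n₂/n₁) = 42.76°; 44° > θc, so yes — total internal reflection.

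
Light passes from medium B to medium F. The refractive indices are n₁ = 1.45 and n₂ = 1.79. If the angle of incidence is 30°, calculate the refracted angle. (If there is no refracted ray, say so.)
sin θ₂ = (n₁/n₂)·sin θ₁ = 0.405 → θ₂ = 23.89°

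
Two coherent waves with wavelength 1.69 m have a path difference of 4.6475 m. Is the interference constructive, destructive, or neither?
neither (partial) — path difference = 2.75λ, neither a whole number of wavelengths nor an odd multiple of λ/2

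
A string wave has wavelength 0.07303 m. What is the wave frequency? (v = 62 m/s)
f = v/λ = 849 Hz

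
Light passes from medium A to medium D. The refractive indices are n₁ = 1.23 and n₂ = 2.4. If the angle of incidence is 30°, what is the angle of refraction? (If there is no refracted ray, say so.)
sin θ₂ = (n₁/n₂)·sin θ₁ = 0.2562 → θ₂ = 14.85°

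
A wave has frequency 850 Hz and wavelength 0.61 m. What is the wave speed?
v = fλ = 518.5 m/s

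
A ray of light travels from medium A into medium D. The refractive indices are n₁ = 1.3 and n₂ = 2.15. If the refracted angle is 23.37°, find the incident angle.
sin θ₁ = (n₂/n₁)·sin θ₂ → θ₁ = 41°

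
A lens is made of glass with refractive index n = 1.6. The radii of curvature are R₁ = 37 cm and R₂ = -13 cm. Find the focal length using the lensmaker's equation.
1/f = (n − 1)(1/R₁ − 1/R₂) → f = 16.03 cm (converging lens)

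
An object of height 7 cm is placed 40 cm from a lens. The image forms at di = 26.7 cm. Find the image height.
hi = (-di/do) × ho = -4.672 cm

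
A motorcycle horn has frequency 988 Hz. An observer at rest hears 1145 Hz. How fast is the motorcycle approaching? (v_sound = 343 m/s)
v_s = v·(1 − f/f_obs) = 47.03 m/s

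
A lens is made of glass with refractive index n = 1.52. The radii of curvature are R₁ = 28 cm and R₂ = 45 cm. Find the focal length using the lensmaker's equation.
1/f = (n − 1)(1/R₁ − 1/R₂) → f = 142.5 cm (converging lens)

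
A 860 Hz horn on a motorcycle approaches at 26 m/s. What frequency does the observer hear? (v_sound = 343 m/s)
f_obs = f·v/(v − v_s) = 930.5 Hz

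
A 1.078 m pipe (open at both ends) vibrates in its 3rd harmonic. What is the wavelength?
λₙ = 2L/n = 0.7187 m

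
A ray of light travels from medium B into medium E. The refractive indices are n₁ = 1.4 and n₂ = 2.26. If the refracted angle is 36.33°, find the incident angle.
sin θ₁ = (n₂/n₁)·sin θ₂ → θ₁ = 73.01°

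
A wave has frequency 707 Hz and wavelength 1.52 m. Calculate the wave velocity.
v = fλ = 1075 m/s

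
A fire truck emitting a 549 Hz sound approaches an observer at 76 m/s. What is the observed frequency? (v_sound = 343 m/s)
f_obs = f·v/(v − v_s) = 705.3 Hz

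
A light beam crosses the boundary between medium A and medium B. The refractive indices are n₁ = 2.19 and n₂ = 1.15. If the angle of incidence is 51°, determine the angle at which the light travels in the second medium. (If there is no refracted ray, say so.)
sin θ₂ = (n₁/n₂)·sin θ₁ = 1.48 > 1, so there is no refracted ray — the light undergoes total internal reflection.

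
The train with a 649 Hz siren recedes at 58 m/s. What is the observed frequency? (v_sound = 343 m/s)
f_obs = f·v/(v + v_s) = 555.1 Hz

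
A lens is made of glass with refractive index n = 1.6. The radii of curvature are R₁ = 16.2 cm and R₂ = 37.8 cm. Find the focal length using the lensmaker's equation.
1/f = (n − 1)(1/R₁ − 1/R₂) → f = 47.25 cm (converging lens)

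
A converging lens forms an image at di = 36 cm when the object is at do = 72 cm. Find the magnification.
M = −di/do = -0.5 (inverted image)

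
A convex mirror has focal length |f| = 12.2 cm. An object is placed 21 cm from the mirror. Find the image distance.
f = −12.2 cm (convex); 1/di = 1/f − 1/do → di = -7.717 cm (virtual image, behind mirror)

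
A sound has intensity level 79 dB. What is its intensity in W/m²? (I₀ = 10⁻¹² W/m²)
I = I₀·10^(β/10) = 7.94 × 10⁻⁵ W/m²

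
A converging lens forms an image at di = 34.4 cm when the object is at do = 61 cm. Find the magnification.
M = −di/do = -0.5639 (inverted image)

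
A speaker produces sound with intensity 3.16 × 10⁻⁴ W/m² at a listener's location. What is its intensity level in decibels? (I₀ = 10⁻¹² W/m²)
β = 10·log₁₀(I/I₀) = 85 dB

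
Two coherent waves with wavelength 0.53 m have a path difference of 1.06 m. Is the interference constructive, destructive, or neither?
constructive — path difference = 2λ, a whole number of wavelengths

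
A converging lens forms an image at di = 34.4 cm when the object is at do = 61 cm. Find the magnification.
M = −di/do = -0.5639 (inverted image)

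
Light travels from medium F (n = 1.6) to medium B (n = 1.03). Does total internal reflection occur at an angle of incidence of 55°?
θc = arcsin(n₂/n₁) = 40.07°; 55° > θc, so yes — total internal reflection.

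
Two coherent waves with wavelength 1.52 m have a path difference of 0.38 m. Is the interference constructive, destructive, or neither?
neither (partial) — path difference = 0.25λ, neither a whole number of wavelengths nor an odd multiple of λ/2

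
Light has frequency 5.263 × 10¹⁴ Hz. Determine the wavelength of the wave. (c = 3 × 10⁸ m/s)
λ = c/f = 570 nm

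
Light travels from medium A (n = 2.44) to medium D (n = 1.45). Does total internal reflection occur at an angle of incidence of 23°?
θc = arcsin(n₂/n₁) = 36.46°; 23° < θc, so no — the ray refracts.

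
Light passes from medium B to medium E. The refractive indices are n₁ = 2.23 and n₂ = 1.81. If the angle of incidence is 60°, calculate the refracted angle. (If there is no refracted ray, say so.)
sin θ₂ = (n₁/n₂)·sin θ₁ = 1.067 > 1, so there is no refracted ray — the light undergoes total internal reflection.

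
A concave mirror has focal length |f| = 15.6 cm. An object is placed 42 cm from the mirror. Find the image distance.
f = +15.6 cm (concave); 1/di = 1/f − 1/do → di = 24.82 cm (real image, in front of mirror)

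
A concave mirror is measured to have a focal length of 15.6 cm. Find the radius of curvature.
R = 2|f| = 31.2 cm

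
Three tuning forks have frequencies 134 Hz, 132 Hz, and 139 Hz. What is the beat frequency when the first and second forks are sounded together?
2 Hz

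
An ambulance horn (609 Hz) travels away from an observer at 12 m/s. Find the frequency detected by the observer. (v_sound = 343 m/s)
f_obs = f·v/(v + v_s) = 588.4 Hz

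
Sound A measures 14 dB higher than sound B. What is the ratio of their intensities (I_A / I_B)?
I_A/I_B = 10^(Δβ/10) = 25.12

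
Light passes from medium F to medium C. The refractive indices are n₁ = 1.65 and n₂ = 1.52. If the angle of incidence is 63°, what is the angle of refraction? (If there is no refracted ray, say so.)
sin θ₂ = (n₁/n₂)·sin θ₁ = 0.9672 → θ₂ = 75.29°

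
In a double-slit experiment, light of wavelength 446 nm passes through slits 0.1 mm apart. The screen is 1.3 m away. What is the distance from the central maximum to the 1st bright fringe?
y = mλL/d = 5.798 mm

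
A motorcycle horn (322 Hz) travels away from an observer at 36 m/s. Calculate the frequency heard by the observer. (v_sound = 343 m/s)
f_obs = f·v/(v + v_s) = 291.4 Hz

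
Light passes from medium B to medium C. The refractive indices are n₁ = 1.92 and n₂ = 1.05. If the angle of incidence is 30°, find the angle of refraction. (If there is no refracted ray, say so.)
sin θ₂ = (n₁/n₂)·sin θ₁ = 0.9143 → θ₂ = 66.1°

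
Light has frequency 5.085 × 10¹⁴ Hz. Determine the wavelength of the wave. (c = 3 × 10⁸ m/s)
λ = c/f = 590 nm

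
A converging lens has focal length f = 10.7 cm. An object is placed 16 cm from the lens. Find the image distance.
1/di = 1/f − 1/do → di = 32.3 cm (real image)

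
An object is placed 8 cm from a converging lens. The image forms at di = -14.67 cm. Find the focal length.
1/f = 1/do + 1/di → f = 17.6 cm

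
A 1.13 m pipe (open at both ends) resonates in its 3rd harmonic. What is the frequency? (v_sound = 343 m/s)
fₙ = nv/(2L) = 455.3 Hz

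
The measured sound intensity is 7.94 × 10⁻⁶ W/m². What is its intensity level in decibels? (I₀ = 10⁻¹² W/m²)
β = 10·log₁₀(I/I₀) = 69 dB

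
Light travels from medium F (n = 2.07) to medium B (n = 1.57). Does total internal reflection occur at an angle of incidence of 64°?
θc = arcsin(n₂/n₁) = 49.33°; 64° > θc, so yes — total internal reflection.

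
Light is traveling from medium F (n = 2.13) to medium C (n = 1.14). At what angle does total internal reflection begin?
θc = arcsin(n₂/n₁) = 32.36°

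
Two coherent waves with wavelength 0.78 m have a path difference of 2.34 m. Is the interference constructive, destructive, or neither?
constructive — path difference = 3λ, a whole number of wavelengths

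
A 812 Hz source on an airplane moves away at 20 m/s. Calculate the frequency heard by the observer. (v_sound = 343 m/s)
f_obs = f·v/(v + v_s) = 767.3 Hz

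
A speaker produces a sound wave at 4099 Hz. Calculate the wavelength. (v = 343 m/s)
λ = v/f = 0.08368 m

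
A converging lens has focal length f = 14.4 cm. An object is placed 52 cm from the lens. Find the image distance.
1/di = 1/f − 1/do → di = 19.91 cm (real image)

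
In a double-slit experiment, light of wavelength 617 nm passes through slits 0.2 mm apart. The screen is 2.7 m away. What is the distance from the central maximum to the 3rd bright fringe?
y = mλL/d = 24.99 mm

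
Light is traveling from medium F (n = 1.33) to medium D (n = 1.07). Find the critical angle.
θc = arcsin(n₂/n₁) = 53.56°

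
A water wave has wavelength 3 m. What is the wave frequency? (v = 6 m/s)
f = v/λ = 2 Hz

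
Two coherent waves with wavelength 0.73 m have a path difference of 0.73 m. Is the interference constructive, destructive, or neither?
constructive — path difference = 1λ, a whole number of wavelengths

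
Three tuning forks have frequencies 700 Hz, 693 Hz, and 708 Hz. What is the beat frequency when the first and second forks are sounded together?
7 Hz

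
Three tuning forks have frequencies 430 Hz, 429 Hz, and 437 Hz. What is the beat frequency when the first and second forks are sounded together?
1 Hz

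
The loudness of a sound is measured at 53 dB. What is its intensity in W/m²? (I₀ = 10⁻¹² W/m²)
I = I₀·10^(β/10) = 2.00 × 10⁻⁷ W/m²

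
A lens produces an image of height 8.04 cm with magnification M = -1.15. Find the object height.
ho = |hi|/|M| = 6.991 cm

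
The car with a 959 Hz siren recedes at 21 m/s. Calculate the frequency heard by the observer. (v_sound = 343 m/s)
f_obs = f·v/(v + v_s) = 903.7 Hz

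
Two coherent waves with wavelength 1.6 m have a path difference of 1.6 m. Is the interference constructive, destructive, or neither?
constructive — path difference = 1λ, a whole number of wavelengths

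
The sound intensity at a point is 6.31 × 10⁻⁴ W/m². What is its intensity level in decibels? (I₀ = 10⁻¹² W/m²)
β = 10·log₁₀(I/I₀) = 88 dB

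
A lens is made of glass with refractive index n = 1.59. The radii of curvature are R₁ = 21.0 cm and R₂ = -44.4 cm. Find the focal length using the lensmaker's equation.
1/f = (n − 1)(1/R₁ − 1/R₂) → f = 24.16 cm (converging lens)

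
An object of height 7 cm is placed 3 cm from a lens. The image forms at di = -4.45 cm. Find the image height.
hi = (-di/do) × ho = 10.38 cm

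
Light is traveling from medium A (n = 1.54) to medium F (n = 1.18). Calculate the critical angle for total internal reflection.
θc = arcsin(n₂/n₁) = 50.02°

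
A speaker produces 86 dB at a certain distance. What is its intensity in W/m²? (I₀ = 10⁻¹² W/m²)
I = I₀·10^(β/10) = 3.98 × 10⁻⁴ W/m²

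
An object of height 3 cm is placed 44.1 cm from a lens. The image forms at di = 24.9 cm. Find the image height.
hi = (-di/do) × ho = -1.694 cm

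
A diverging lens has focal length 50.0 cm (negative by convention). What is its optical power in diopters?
P = 1/f = -2 D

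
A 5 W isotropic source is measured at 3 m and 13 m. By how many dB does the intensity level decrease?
Δβ = 20·log₁₀(r₂/r₁) = 12.74 dB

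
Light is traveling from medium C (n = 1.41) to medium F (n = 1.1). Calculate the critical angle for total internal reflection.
θc = arcsin(n₂/n₁) = 51.27°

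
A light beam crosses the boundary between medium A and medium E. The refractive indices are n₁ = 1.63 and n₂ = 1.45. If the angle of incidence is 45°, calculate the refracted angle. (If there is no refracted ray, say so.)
sin θ₂ = (n₁/n₂)·sin θ₁ = 0.7949 → θ₂ = 52.64°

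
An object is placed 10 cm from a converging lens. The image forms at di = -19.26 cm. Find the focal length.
1/f = 1/do + 1/di → f = 20.8 cm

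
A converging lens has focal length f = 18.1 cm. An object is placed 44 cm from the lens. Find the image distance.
1/di = 1/f − 1/do → di = 30.75 cm (real image)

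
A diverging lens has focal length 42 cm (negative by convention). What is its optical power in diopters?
P = 1/f = -2.381 D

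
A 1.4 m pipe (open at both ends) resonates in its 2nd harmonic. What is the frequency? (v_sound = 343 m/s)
fₙ = nv/(2L) = 245 Hz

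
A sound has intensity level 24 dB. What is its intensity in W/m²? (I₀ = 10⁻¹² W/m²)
I = I₀·10^(β/10) = 2.51 × 10⁻¹⁰ W/m²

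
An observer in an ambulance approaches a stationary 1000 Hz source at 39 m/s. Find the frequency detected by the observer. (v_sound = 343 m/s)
f_obs = f·(v + v_o)/v = 1114 Hz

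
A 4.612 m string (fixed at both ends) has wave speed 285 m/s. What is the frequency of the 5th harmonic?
fₙ = nv/(2L) = 154.5 Hz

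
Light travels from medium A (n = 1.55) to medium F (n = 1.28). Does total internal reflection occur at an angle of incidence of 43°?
θc = arcsin(n₂/n₁) = 55.67°; 43° < θc, so no — the ray refracts.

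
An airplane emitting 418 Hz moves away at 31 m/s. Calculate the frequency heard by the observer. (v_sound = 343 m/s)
f_obs = f·v/(v + v_s) = 383.4 Hz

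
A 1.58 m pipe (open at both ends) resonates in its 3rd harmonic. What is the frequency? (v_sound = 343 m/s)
fₙ = nv/(2L) = 325.6 Hz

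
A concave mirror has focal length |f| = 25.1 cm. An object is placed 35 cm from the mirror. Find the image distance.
f = +25.1 cm (concave); 1/di = 1/f − 1/do → di = 88.74 cm (real image, in front of mirror)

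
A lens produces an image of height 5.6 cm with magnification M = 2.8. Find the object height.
ho = |hi|/|M| = 2 cm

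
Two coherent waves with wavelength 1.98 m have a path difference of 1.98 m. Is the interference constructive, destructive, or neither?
constructive — path difference = 1λ, a whole number of wavelengths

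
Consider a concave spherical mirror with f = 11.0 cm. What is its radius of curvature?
R = 2|f| = 22 cm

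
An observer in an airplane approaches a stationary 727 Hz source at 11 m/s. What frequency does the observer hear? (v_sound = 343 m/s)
f_obs = f·(v + v_o)/v = 750.3 Hz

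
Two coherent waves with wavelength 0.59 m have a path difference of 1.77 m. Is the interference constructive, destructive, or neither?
constructive — path difference = 3λ, a whole number of wavelengths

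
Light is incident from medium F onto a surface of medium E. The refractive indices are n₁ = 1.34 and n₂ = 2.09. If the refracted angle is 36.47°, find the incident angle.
sin θ₁ = (n₂/n₁)·sin θ₂ → θ₁ = 67.99°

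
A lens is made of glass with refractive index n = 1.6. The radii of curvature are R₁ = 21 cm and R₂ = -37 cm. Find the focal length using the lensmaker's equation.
1/f = (n − 1)(1/R₁ − 1/R₂) → f = 22.33 cm (converging lens)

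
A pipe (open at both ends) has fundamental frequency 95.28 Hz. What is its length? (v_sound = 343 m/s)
L = v/(2f₁) = 1.8 m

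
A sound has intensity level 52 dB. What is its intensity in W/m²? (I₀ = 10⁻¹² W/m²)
I = I₀·10^(β/10) = 1.58 × 10⁻⁷ W/m²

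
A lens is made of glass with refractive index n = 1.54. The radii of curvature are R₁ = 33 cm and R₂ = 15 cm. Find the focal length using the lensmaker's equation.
1/f = (n − 1)(1/R₁ − 1/R₂) → f = -50.93 cm (diverging lens)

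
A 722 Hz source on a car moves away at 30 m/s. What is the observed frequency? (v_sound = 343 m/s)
f_obs = f·v/(v + v_s) = 663.9 Hz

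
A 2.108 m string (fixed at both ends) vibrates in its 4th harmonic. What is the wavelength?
λₙ = 2L/n = 1.054 m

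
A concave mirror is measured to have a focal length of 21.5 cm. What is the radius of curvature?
R = 2|f| = 43 cm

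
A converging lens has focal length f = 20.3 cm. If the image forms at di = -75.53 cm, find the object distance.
1/do = 1/f − 1/di → do = 16 cm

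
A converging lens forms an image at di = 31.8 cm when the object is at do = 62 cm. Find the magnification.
M = −di/do = -0.5129 (inverted image)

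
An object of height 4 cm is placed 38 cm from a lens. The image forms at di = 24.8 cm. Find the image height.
hi = (-di/do) × ho = -2.611 cm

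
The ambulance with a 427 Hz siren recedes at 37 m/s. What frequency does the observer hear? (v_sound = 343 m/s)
f_obs = f·v/(v + v_s) = 385.4 Hz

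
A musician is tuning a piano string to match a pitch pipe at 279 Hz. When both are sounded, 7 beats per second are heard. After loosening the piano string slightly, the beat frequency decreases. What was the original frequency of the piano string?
286 Hz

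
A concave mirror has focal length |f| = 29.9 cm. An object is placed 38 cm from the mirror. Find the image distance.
f = +29.9 cm (concave); 1/di = 1/f − 1/do → di = 140.3 cm (real image, in front of mirror)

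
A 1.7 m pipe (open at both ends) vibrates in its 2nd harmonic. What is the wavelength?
λₙ = 2L/n = 1.7 m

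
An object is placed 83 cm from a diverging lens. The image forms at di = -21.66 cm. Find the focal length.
1/f = 1/do + 1/di → f = -29.31 cm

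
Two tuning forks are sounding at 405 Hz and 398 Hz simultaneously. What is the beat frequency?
7 Hz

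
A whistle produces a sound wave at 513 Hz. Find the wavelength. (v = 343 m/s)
λ = v/f = 0.6686 m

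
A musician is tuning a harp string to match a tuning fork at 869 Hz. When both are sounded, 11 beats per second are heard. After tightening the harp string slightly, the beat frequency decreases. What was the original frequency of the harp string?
858 Hz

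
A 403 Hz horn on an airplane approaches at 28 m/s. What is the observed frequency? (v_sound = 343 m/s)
f_obs = f·v/(v − v_s) = 438.8 Hz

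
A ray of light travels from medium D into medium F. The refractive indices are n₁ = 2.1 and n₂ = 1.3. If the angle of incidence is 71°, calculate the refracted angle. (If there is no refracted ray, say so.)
sin θ₂ = (n₁/n₂)·sin θ₁ = 1.527 > 1, so there is no refracted ray — the light undergoes total internal reflection.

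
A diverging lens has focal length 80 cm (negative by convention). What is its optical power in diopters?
P = 1/f = -1.25 D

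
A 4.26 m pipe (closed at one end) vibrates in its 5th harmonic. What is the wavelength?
λₙ = 4L/n = 3.408 m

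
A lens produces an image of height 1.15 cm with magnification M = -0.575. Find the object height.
ho = |hi|/|M| = 2 cm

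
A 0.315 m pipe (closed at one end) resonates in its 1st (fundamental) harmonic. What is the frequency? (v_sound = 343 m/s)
fₙ = nv/(4L) = 272.2 Hz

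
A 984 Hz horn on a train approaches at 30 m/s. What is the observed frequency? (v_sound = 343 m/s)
f_obs = f·v/(v − v_s) = 1078 Hz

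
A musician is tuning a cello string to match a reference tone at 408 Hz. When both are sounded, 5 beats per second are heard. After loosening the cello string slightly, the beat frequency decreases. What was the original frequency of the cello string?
413 Hz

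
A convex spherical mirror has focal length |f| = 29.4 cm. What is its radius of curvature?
R = 2|f| = 58.8 cm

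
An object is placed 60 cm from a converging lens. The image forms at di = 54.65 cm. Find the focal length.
1/f = 1/do + 1/di → f = 28.6 cm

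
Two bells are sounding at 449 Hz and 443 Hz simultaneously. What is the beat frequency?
6 Hz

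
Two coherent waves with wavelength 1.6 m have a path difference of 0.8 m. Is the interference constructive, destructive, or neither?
destructive — path difference = 0.5λ, an odd multiple of λ/2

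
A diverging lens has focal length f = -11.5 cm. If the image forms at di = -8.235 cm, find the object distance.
1/do = 1/f − 1/di → do = 29.01 cm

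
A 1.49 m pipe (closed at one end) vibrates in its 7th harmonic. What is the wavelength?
λₙ = 4L/n = 0.8514 m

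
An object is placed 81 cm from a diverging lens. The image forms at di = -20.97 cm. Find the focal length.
1/f = 1/do + 1/di → f = -28.3 cm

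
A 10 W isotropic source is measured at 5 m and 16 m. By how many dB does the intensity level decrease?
Δβ = 20·log₁₀(r₂/r₁) = 10.1 dB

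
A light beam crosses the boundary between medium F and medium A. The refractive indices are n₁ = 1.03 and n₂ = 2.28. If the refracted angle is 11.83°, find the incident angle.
sin θ₁ = (n₂/n₁)·sin θ₂ → θ₁ = 26.99°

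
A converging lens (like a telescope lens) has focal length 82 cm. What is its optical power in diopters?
P = 1/f = 1.22 D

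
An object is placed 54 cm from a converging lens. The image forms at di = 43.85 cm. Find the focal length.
1/f = 1/do + 1/di → f = 24.2 cm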